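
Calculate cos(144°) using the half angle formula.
cos(144°) = -√((1 + cos 288°)/2) = -0.809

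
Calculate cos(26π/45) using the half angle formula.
cos(26π/45) = -√((1 + cos 52π/45)/2) = -0.2419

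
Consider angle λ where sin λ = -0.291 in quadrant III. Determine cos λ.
cos λ = ±√(1 - sin²λ) = -0.9567 (negative in QIII)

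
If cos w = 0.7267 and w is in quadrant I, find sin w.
sin w = 0.687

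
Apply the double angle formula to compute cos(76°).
cos(76°) = cos²38° - sin²38° = 0.2419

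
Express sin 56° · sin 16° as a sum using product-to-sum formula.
sin 56° sin 16° = (1/2)[cos(56°-16°) - cos(56°+16°)]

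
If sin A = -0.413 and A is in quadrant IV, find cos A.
cos A = 0.9107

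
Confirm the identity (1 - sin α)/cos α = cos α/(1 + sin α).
LHS = (1 - sin α)(1 + sin α) / (cos α(1 + sin α)) = (1 - sin²α) / (cos α(1 + sin α)) = cos²α / (cos α(1 + sin α)) = cos α/(1 + sin α) = RHS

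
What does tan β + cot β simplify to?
tan β + cot β = sec β csc β (using Quotient identities)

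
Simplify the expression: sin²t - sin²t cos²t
sin²t - sin²t cos²t = sin⁴t (using Factoring)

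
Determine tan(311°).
tan(311°) = -1.15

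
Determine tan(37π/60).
tan(37π/60) = -2.605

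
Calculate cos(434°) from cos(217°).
cos(434°) = cos²217° - sin²217° = 0.2756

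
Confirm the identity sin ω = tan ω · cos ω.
RHS = (sin ω/cos ω) · cos ω = sin ω = LHS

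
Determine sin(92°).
sin(92°) = 0.9994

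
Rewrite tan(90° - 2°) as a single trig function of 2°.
tan(90° - 2°) = cot(2°)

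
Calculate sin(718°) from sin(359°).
sin(718°) = 2 sin 359° cos 359° = -0.0349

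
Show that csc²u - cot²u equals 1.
LHS = 1/sin²u - cos²u/sin²u = (1 - cos²u)/sin²u = sin²u/sin²u = 1 = RHS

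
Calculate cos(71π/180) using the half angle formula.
cos(71π/180) = √((1 + cos 71π/90)/2) = 0.3256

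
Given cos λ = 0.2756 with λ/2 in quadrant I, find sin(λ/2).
sin(λ/2) = ±√((1 - cos λ)/2); positive since λ/2 ∈ QI, so sin(λ/2) = 0.6018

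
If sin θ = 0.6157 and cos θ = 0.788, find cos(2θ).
cos(2θ) = cos²θ - sin²θ = 0.2419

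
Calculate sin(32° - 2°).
sin(32° - 2°) = sin 32° cos 2° - cos 32° sin 2° = 1/2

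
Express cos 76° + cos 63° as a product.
cos 76° + cos 63° = 2 cos(69.5°) cos(6.5°)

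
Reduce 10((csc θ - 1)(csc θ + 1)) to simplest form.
10((csc θ - 1)(csc θ + 1)) = 10(cot²θ) (using Diff. of squares)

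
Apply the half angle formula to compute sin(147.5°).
sin(147.5°) = √((1 - cos 295°)/2) = 0.5373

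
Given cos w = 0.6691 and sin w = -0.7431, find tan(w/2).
tan(w/2) = sin w / (1 + cos w) = -0.4452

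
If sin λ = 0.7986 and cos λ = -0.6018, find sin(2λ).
sin(2λ) = 2 sin λ cos λ = -0.9612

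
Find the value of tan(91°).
tan(91°) = -57.29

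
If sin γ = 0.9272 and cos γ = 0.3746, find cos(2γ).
cos(2γ) = cos²γ - sin²γ = -0.7194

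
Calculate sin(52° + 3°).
sin(52° + 3°) = sin 52° cos 3° + cos 52° sin 3° = 0.8192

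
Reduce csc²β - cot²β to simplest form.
csc²β - cot²β = 1 (using Pythagorean identity)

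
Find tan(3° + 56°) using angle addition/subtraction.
tan(3° + 56°) = (tan 3° + tan 56°)/(1 - tan 3° tan 56°) = 1.664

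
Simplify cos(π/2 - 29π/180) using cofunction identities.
cos(π/2 - 29π/180) = sin(29π/180)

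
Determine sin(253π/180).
sin(253π/180) = -0.9563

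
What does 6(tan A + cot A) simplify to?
6(tan A + cot A) = 6(sec A csc A) (using Quotient identities)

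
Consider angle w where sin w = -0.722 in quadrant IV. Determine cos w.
cos w = √(1 - sin²w) = 0.6919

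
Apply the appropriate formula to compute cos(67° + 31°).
cos(67° + 31°) = cos 67° cos 31° - sin 67° sin 31° = -0.1392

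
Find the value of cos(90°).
cos(90°) = 0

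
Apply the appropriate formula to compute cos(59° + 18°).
cos(59° + 18°) = cos 59° cos 18° - sin 59° sin 18° = 0.225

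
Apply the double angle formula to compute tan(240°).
tan(240°) = 2 tan 120° / (1 - tan²120°) = √3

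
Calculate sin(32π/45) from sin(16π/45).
sin(32π/45) = 2 sin 16π/45 cos 16π/45 = 0.788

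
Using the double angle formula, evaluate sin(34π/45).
sin(34π/45) = 2 sin 17π/45 cos 17π/45 = 0.6947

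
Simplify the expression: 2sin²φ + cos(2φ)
2sin²φ + cos(2φ) = 1 (using Double angle)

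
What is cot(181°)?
cot(181°) = 57.29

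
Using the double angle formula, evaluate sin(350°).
sin(350°) = 2 sin 175° cos 175° = -0.1736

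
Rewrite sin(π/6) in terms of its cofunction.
sin(π/6) = cos(π/2 - π/6) = cos(π/3)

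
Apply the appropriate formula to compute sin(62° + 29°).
sin(62° + 29°) = sin 62° cos 29° + cos 62° sin 29° = 0.9998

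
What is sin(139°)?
sin(139°) = 0.6561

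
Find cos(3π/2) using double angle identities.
cos(3π/2) = cos²3π/4 - sin²3π/4 = 0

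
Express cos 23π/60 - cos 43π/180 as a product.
cos 23π/60 - cos 43π/180 = -2 sin(14π/45) sin(13π/180)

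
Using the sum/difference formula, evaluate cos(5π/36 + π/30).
cos(5π/36 + π/30) = cos 5π/36 cos π/30 - sin 5π/36 sin π/30 = 0.8572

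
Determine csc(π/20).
csc(π/20) = 6.392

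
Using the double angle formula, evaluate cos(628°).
cos(628°) = cos²314° - sin²314° = -0.0349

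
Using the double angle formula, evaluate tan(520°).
tan(520°) = 2 tan 260° / (1 - tan²260°) = -0.364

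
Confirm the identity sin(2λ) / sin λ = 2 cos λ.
LHS = 2 sin λ cos λ / sin λ = 2 cos λ = RHS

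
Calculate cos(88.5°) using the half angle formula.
cos(88.5°) = √((1 + cos 177°)/2) = 0.02618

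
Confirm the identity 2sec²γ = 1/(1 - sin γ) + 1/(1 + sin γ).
RHS = [(1 + sin γ) + (1 - sin γ)] / [(1 - sin γ)(1 + sin γ)] = 2/(1 - sin²γ) = 2/cos²γ = 2sec²γ = LHS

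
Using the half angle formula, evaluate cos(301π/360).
cos(301π/360) = -√((1 + cos 301π/180)/2) = -0.8704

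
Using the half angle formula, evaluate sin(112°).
sin(112°) = √((1 - cos 224°)/2) = 0.9272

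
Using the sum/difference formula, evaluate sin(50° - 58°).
sin(50° - 58°) = sin 50° cos 58° - cos 50° sin 58° = -0.1392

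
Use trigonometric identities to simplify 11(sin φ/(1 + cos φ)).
11(sin φ/(1 + cos φ)) = 11(tan(φ/2)) (using Half angle)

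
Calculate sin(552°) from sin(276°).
sin(552°) = 2 sin 276° cos 276° = -0.2079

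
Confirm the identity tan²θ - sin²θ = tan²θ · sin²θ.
LHS = sin²θ/cos²θ - sin²θ = sin²θ(1/cos²θ - 1) = sin²θ · (1 - cos²θ)/cos²θ = sin²θ · sin²θ/cos²θ = sin²θ · tan²θ = RHS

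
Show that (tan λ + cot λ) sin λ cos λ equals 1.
LHS = (sin λ/cos λ + cos λ/sin λ) sin λ cos λ = ((sin²λ + cos²λ)/(sin λ cos λ)) · sin λ cos λ = sin²λ + cos²λ = 1 = RHS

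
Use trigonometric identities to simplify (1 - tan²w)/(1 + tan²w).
(1 - tan²w)/(1 + tan²w) = cos(2w) (using Double angle)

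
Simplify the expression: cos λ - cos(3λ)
cos λ - cos(3λ) = 2 sin(2λ) sin λ (using Sum-to-product)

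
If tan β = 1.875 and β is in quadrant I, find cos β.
cos β = 0.4706 (using tan²β + 1 = sec²β)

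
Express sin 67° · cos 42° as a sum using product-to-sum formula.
sin 67° cos 42° = (1/2)[sin(67°+42°) + sin(67°-42°)]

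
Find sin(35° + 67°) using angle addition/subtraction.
sin(35° + 67°) = sin 35° cos 67° + cos 35° sin 67° = 0.9781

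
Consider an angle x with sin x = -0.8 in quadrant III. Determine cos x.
cos x = ±√(1 - sin²x) = -0.6 (negative in QIII)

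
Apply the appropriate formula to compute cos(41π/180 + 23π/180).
cos(41π/180 + 23π/180) = cos 41π/180 cos 23π/180 - sin 41π/180 sin 23π/180 = 0.4384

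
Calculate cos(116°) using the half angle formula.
cos(116°) = -√((1 + cos 232°)/2) = -0.4384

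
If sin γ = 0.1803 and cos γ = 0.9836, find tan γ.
tan γ = sin γ / cos γ = 0.1833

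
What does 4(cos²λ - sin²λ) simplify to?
4(cos²λ - sin²λ) = 4(cos(2λ)) (using Double angle)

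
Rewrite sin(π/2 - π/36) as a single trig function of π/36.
sin(π/2 - π/36) = cos(π/36)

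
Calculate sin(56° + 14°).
sin(56° + 14°) = sin 56° cos 14° + cos 56° sin 14° = 0.9397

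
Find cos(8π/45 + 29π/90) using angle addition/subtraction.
cos(8π/45 + 29π/90) = cos 8π/45 cos 29π/90 - sin 8π/45 sin 29π/90 = 0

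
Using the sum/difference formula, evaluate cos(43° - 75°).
cos(43° - 75°) = cos 43° cos 75° + sin 43° sin 75° = 0.848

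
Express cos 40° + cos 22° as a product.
cos 40° + cos 22° = 2 cos(31°) cos(9°)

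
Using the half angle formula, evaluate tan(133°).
tan(133°) = sin 266° / (1 + cos 266°) = -1.072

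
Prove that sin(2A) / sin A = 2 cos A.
LHS = 2 sin A cos A / sin A = 2 cos A = RHS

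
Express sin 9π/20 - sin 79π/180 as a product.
sin 9π/20 - sin 79π/180 = 2 cos(4π/9) sin(π/180)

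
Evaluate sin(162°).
sin(162°) = 0.309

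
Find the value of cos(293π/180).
cos(293π/180) = 0.3907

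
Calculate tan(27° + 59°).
tan(27° + 59°) = (tan 27° + tan 59°)/(1 - tan 27° tan 59°) = 14.3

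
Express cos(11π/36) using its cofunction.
cos(11π/36) = sin(π/2 - 11π/36) = sin(7π/36)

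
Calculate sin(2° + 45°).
sin(2° + 45°) = sin 2° cos 45° + cos 2° sin 45° = 0.7314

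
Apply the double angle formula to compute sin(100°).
sin(100°) = 2 sin 50° cos 50° = 0.9848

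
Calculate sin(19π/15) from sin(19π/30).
sin(19π/15) = 2 sin 19π/30 cos 19π/30 = -0.7431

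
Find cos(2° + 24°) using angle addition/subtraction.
cos(2° + 24°) = cos 2° cos 24° - sin 2° sin 24° = 0.8988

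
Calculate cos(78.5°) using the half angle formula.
cos(78.5°) = √((1 + cos 157°)/2) = 0.1994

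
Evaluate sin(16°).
sin(16°) = 0.2756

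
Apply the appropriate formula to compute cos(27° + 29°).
cos(27° + 29°) = cos 27° cos 29° - sin 27° sin 29° = 0.5592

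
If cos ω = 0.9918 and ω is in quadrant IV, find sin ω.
sin ω = -0.1278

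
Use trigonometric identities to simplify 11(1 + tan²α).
11(1 + tan²α) = 11(sec²α) (using Pythagorean identity)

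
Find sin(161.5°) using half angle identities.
sin(161.5°) = √((1 - cos 323°)/2) = 0.3173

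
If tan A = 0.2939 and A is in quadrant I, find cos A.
cos A = 0.9594 (using tan²A + 1 = sec²A)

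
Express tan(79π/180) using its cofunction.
tan(79π/180) = cot(π/2 - 79π/180) = cot(11π/180)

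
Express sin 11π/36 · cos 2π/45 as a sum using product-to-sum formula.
sin 11π/36 cos 2π/45 = (1/2)[sin(11π/36+2π/45) + sin(11π/36-2π/45)]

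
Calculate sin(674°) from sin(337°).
sin(674°) = 2 sin 337° cos 337° = -0.7193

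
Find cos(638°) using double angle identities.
cos(638°) = cos²319° - sin²319° = 0.1392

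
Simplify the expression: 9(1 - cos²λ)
9(1 - cos²λ) = 9(sin²λ) (using Pythagorean identity)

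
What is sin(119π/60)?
sin(119π/60) = -0.05234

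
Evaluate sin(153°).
sin(153°) = 0.454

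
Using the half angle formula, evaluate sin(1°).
sin(1°) = √((1 - cos 2°)/2) = 0.01745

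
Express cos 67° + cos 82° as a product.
cos 67° + cos 82° = 2 cos(74.5°) cos(-7.5°)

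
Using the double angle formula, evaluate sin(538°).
sin(538°) = 2 sin 269° cos 269° = 0.0349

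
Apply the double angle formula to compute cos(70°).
cos(70°) = cos²35° - sin²35° = 0.342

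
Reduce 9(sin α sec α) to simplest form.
9(sin α sec α) = 9(tan α) (using Reciprocal + quotient)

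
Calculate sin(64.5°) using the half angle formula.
sin(64.5°) = √((1 - cos 129°)/2) = 0.9026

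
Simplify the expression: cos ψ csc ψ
cos ψ csc ψ = cot ψ (using Reciprocal + quotient)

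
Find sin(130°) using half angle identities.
sin(130°) = √((1 - cos 260°)/2) = 0.766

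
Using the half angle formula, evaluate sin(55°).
sin(55°) = √((1 - cos 110°)/2) = 0.8192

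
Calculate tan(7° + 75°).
tan(7° + 75°) = (tan 7° + tan 75°)/(1 - tan 7° tan 75°) = 7.115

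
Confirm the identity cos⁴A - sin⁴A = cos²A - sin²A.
LHS = (cos²A - sin²A)(cos²A + sin²A) = (cos²A - sin²A) · 1 = cos²A - sin²A = RHS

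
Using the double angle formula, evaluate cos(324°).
cos(324°) = cos²162° - sin²162° = 0.809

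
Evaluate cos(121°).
cos(121°) = -0.515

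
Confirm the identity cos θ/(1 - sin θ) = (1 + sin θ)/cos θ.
RHS = (1 + sin θ)(1 - sin θ) / (cos θ(1 - sin θ)) = (1 - sin²θ) / (cos θ(1 - sin θ)) = cos²θ / (cos θ(1 - sin θ)) = cos θ/(1 - sin θ) = LHS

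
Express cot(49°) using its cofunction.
cot(49°) = tan(90° - 49°) = tan(41°)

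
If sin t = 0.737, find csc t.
csc t = 1/sin t = 1.357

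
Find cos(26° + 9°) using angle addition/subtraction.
cos(26° + 9°) = cos 26° cos 9° - sin 26° sin 9° = 0.8192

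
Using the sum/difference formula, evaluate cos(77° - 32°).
cos(77° - 32°) = cos 77° cos 32° + sin 77° sin 32° = √2/2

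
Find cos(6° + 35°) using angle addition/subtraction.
cos(6° + 35°) = cos 6° cos 35° - sin 6° sin 35° = 0.7547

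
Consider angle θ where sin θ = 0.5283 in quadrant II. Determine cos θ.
cos θ = ±√(1 - sin²θ) = -0.8491 (negative in QII)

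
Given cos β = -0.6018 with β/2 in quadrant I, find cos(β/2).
cos(β/2) = ±√((1 + cos β)/2); positive since β/2 ∈ QI, so cos(β/2) = 0.4462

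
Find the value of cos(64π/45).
cos(64π/45) = -0.2419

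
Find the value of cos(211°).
cos(211°) = -0.8572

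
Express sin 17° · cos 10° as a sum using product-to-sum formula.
sin 17° cos 10° = (1/2)[sin(17°+10°) + sin(17°-10°)]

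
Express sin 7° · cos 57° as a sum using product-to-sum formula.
sin 7° cos 57° = (1/2)[sin(7°+57°) + sin(7°-57°)]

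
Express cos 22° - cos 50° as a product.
cos 22° - cos 50° = -2 sin(36°) sin(-14°)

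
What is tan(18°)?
tan(18°) = 0.3249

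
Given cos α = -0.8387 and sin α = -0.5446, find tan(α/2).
tan(α/2) = sin α / (1 + cos α) = -3.376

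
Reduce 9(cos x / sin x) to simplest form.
9(cos x / sin x) = 9(cot x) (using Quotient identity)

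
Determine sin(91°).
sin(91°) = 0.9998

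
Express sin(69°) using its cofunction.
sin(69°) = cos(90° - 69°) = cos(21°)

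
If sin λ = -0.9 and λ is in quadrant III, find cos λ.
cos λ = -0.4359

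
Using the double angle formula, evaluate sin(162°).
sin(162°) = 2 sin 81° cos 81° = 0.309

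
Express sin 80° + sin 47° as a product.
sin 80° + sin 47° = 2 sin(63.5°) cos(16.5°)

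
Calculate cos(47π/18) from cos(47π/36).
cos(47π/18) = cos²47π/36 - sin²47π/36 = -0.342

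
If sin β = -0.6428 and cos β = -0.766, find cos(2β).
cos(2β) = cos²β - sin²β = 0.1736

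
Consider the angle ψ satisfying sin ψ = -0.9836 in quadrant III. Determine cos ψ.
cos ψ = ±√(1 - sin²ψ) = -0.1804 (negative in QIII)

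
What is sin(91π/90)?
sin(91π/90) = -0.0349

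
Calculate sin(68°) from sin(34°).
sin(68°) = 2 sin 34° cos 34° = 0.9272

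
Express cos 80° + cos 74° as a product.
cos 80° + cos 74° = 2 cos(77°) cos(3°)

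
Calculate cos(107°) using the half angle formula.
cos(107°) = -√((1 + cos 214°)/2) = -0.2924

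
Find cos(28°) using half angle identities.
cos(28°) = √((1 + cos 56°)/2) = 0.8829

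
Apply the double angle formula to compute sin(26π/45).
sin(26π/45) = 2 sin 13π/45 cos 13π/45 = 0.9703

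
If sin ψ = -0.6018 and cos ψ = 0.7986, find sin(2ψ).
sin(2ψ) = 2 sin ψ cos ψ = -0.9612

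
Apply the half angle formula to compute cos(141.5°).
cos(141.5°) = -√((1 + cos 283°)/2) = -0.7826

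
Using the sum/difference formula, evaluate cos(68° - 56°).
cos(68° - 56°) = cos 68° cos 56° + sin 68° sin 56° = 0.9781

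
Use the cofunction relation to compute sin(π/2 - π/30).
sin(π/2 - π/30) = cos(π/30) = 0.9945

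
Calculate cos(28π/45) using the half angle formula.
cos(28π/45) = -√((1 + cos 56π/45)/2) = -0.3746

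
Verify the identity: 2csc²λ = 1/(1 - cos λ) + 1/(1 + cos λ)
RHS = [(1 + cos λ) + (1 - cos λ)] / [(1 - cos λ)(1 + cos λ)] = 2/(1 - cos²λ) = 2/sin²λ = 2csc²λ = LHS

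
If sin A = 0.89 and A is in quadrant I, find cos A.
cos A = 0.456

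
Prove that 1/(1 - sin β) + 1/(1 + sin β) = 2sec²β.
LHS = [(1 + sin β) + (1 - sin β)] / [(1 - sin β)(1 + sin β)] = 2/(1 - sin²β) = 2/cos²β = 2sec²β = RHS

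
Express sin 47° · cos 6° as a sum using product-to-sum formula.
sin 47° cos 6° = (1/2)[sin(47°+6°) + sin(47°-6°)]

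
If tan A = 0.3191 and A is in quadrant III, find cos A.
cos A = -0.9527 (using tan²A + 1 = sec²A)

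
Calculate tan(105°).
tan(105°) = -(2+√3)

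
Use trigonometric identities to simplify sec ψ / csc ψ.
sec ψ / csc ψ = tan ψ (using Reciprocal identities)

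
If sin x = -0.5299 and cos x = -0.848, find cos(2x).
cos(2x) = cos²x - sin²x = 0.4383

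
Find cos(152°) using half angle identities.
cos(152°) = -√((1 + cos 304°)/2) = -0.8829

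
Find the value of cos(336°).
cos(336°) = 0.9135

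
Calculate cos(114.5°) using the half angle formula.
cos(114.5°) = -√((1 + cos 229°)/2) = -0.4147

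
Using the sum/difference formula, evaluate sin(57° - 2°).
sin(57° - 2°) = sin 57° cos 2° - cos 57° sin 2° = 0.8192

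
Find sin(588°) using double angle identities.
sin(588°) = 2 sin 294° cos 294° = -0.7431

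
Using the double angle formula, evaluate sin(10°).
sin(10°) = 2 sin 5° cos 5° = 0.1736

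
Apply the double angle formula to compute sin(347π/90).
sin(347π/90) = 2 sin 347π/180 cos 347π/180 = -0.4384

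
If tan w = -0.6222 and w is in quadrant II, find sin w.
sin w = 0.5283 (using tan²w + 1 = sec²w)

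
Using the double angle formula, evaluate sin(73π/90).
sin(73π/90) = 2 sin 73π/180 cos 73π/180 = 0.5592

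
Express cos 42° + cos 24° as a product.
cos 42° + cos 24° = 2 cos(33°) cos(9°)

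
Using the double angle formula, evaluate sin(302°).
sin(302°) = 2 sin 151° cos 151° = -0.848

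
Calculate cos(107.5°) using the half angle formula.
cos(107.5°) = -√((1 + cos 215°)/2) = -0.3007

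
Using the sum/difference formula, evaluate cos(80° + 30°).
cos(80° + 30°) = cos 80° cos 30° - sin 80° sin 30° = -0.342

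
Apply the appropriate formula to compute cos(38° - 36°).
cos(38° - 36°) = cos 38° cos 36° + sin 38° sin 36° = 0.9994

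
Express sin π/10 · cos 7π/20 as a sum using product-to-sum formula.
sin π/10 cos 7π/20 = (1/2)[sin(π/10+7π/20) + sin(π/10-7π/20)]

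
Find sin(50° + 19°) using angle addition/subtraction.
sin(50° + 19°) = sin 50° cos 19° + cos 50° sin 19° = 0.9336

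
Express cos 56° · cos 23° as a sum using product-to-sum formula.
cos 56° cos 23° = (1/2)[cos(56°-23°) + cos(56°+23°)]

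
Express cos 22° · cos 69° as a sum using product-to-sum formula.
cos 22° cos 69° = (1/2)[cos(22°-69°) + cos(22°+69°)]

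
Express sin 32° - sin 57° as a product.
sin 32° - sin 57° = 2 cos(44.5°) sin(-12.5°)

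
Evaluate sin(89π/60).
sin(89π/60) = -0.9986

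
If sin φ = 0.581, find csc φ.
csc φ = 1/sin φ = 1.721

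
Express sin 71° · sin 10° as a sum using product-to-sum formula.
sin 71° sin 10° = (1/2)[cos(71°-10°) - cos(71°+10°)]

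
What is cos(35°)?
cos(35°) = 0.8192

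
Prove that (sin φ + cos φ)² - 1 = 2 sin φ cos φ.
LHS = sin²φ + 2 sin φ cos φ + cos²φ - 1 = (sin²φ + cos²φ) + 2 sin φ cos φ - 1 = 1 + 2 sin φ cos φ - 1 = 2 sin φ cos φ = RHS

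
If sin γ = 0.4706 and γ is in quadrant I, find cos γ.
cos γ = 0.8823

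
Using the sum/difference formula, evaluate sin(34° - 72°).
sin(34° - 72°) = sin 34° cos 72° - cos 34° sin 72° = -0.6157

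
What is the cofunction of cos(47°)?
cos(47°) = sin(90° - 47°) = sin(43°)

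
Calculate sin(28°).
sin(28°) = 0.4695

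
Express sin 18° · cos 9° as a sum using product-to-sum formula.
sin 18° cos 9° = (1/2)[sin(18°+9°) + sin(18°-9°)]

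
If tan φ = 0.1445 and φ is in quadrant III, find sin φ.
sin φ = -0.143 (using tan²φ + 1 = sec²φ)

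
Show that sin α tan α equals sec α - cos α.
RHS = 1/cos α - cos α = (1 - cos²α)/cos α = sin²α/cos α = sin α · (sin α/cos α) = sin α tan α = LHS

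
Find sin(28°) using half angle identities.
sin(28°) = √((1 - cos 56°)/2) = 0.4695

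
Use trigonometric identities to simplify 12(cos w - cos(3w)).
12(cos w - cos(3w)) = 12(2 sin(2w) sin w) (using Sum-to-product)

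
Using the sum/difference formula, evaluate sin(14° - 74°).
sin(14° - 74°) = sin 14° cos 74° - cos 14° sin 74° = -√3/2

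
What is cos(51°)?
cos(51°) = 0.6293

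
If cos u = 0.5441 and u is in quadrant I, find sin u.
sin u = 0.839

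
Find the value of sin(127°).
sin(127°) = 0.7986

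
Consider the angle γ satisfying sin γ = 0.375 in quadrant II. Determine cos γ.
cos γ = ±√(1 - sin²γ) = -0.927 (negative in QII)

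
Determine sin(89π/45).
sin(89π/45) = -0.06976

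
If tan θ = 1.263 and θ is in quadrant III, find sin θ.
sin θ = -0.784 (using tan²θ + 1 = sec²θ)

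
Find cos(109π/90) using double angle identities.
cos(109π/90) = cos²109π/180 - sin²109π/180 = -0.788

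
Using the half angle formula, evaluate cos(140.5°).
cos(140.5°) = -√((1 + cos 281°)/2) = -0.7716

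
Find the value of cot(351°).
cot(351°) = -6.314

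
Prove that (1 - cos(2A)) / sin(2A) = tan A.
LHS = 2sin²A / (2 sin A cos A) = sin A/cos A = tan A = RHS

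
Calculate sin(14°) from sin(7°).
sin(14°) = 2 sin 7° cos 7° = 0.2419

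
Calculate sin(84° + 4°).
sin(84° + 4°) = sin 84° cos 4° + cos 84° sin 4° = 0.9994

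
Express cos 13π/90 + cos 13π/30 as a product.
cos 13π/90 + cos 13π/30 = 2 cos(13π/45) cos(-13π/90)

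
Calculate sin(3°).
sin(3°) = 0.05234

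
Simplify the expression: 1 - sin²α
1 - sin²α = cos²α (using Pythagorean identity)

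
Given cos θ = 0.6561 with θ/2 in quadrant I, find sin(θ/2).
sin(θ/2) = ±√((1 - cos θ)/2); positive since θ/2 ∈ QI, so sin(θ/2) = 0.4147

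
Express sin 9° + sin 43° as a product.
sin 9° + sin 43° = 2 sin(26°) cos(-17°)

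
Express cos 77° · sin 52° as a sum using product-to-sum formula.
cos 77° sin 52° = (1/2)[sin(77°+52°) - sin(77°-52°)]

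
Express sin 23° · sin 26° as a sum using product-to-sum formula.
sin 23° sin 26° = (1/2)[cos(23°-26°) - cos(23°+26°)]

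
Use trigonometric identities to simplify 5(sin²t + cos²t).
5(sin²t + cos²t) = 5 (using Pythagorean identity)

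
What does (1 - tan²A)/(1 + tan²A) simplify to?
(1 - tan²A)/(1 + tan²A) = cos(2A) (using Double angle)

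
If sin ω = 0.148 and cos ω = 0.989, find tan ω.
tan ω = sin ω / cos ω = 0.1496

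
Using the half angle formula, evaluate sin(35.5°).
sin(35.5°) = √((1 - cos 71°)/2) = 0.5807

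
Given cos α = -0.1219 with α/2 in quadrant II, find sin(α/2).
sin(α/2) = ±√((1 - cos α)/2); positive since α/2 ∈ QII, so sin(α/2) = 0.749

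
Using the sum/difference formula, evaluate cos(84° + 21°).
cos(84° + 21°) = cos 84° cos 21° - sin 84° sin 21° = -(√6-√2)/4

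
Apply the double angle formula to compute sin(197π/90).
sin(197π/90) = 2 sin 197π/180 cos 197π/180 = 0.5592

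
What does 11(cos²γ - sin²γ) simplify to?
11(cos²γ - sin²γ) = 11(cos(2γ)) (using Double angle)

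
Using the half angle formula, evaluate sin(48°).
sin(48°) = √((1 - cos 96°)/2) = 0.7431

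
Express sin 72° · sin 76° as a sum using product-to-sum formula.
sin 72° sin 76° = (1/2)[cos(72°-76°) - cos(72°+76°)]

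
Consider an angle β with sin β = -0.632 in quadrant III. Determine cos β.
cos β = ±√(1 - sin²β) = -0.775 (negative in QIII)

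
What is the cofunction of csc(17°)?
csc(17°) = sec(90° - 17°) = sec(73°)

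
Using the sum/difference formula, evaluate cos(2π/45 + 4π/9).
cos(2π/45 + 4π/9) = cos 2π/45 cos 4π/9 - sin 2π/45 sin 4π/9 = 0.0349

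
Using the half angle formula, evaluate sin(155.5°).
sin(155.5°) = √((1 - cos 311°)/2) = 0.4147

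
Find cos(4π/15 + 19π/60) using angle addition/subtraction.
cos(4π/15 + 19π/60) = cos 4π/15 cos 19π/60 - sin 4π/15 sin 19π/60 = -(√6-√2)/4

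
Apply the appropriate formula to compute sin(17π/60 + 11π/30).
sin(17π/60 + 11π/30) = sin 17π/60 cos 11π/30 + cos 17π/60 sin 11π/30 = 0.891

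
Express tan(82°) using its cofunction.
tan(82°) = cot(90° - 82°) = cot(8°)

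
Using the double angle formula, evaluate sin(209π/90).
sin(209π/90) = 2 sin 209π/180 cos 209π/180 = 0.848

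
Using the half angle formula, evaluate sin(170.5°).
sin(170.5°) = √((1 - cos 341°)/2) = 0.165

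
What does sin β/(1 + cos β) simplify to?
sin β/(1 + cos β) = tan(β/2) (using Half angle)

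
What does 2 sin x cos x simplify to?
2 sin x cos x = sin(2x) (using Double angle)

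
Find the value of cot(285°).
cot(285°) = -(2-√3)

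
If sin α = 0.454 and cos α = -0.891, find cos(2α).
cos(2α) = cos²α - sin²α = 0.5878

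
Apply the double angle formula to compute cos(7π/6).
cos(7π/6) = cos²7π/12 - sin²7π/12 = -√3/2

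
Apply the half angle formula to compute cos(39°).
cos(39°) = √((1 + cos 78°)/2) = 0.7771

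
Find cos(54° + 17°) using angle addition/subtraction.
cos(54° + 17°) = cos 54° cos 17° - sin 54° sin 17° = 0.3256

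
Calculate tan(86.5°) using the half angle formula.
tan(86.5°) = sin 173° / (1 + cos 173°) = 16.35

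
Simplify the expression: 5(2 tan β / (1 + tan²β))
5(2 tan β / (1 + tan²β)) = 5(sin(2β)) (using Double angle)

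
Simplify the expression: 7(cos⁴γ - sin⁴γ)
7(cos⁴γ - sin⁴γ) = 7(cos(2γ)) (using Factoring + double angle)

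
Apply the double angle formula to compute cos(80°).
cos(80°) = cos²40° - sin²40° = 0.1736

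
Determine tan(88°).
tan(88°) = 28.64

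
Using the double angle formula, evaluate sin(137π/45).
sin(137π/45) = 2 sin 137π/90 cos 137π/90 = -0.1392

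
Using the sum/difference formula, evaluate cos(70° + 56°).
cos(70° + 56°) = cos 70° cos 56° - sin 70° sin 56° = -0.5878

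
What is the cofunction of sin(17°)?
sin(17°) = cos(90° - 17°) = cos(73°)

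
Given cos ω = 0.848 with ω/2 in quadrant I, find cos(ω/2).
cos(ω/2) = ±√((1 + cos ω)/2); positive since ω/2 ∈ QI, so cos(ω/2) = 0.9612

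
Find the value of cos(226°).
cos(226°) = -0.6947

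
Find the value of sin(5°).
sin(5°) = 0.08716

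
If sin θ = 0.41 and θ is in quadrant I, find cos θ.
cos θ = 0.9121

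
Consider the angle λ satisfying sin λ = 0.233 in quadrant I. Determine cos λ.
cos λ = √(1 - sin²λ) = 0.9725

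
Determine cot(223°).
cot(223°) = 1.072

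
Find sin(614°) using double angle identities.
sin(614°) = 2 sin 307° cos 307° = -0.9613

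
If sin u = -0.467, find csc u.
csc u = 1/sin u = -2.141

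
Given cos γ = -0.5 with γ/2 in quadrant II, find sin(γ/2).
sin(γ/2) = ±√((1 - cos γ)/2); positive since γ/2 ∈ QII, so sin(γ/2) = √3/2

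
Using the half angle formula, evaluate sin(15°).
sin(15°) = √((1 - cos 30°)/2) = (√6-√2)/4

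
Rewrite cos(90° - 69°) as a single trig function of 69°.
cos(90° - 69°) = sin(69°)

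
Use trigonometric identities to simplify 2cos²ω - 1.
2cos²ω - 1 = cos(2ω) (using Double angle)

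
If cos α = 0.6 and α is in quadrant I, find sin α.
sin α = 0.8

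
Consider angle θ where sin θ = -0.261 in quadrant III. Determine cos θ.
cos θ = ±√(1 - sin²θ) = -0.9653 (negative in QIII)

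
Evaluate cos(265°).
cos(265°) = -0.08716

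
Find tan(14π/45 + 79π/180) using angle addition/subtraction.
tan(14π/45 + 79π/180) = (tan 14π/45 + tan 79π/180)/(1 - tan 14π/45 tan 79π/180) = -1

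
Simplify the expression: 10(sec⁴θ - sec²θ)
10(sec⁴θ - sec²θ) = 10(tan⁴θ + tan²θ) (using Pythagorean)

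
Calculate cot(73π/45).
cot(73π/45) = -0.404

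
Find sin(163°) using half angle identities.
sin(163°) = √((1 - cos 326°)/2) = 0.2924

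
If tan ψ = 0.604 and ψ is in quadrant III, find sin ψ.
sin ψ = -0.517 (using tan²ψ + 1 = sec²ψ)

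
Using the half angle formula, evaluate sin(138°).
sin(138°) = √((1 - cos 276°)/2) = 0.6691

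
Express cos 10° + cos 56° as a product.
cos 10° + cos 56° = 2 cos(33°) cos(-23°)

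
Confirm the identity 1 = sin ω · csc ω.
RHS = sin ω · (1/sin ω) = 1 = LHS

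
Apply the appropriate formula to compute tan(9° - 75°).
tan(9° - 75°) = (tan 9° - tan 75°)/(1 + tan 9° tan 75°) = -2.246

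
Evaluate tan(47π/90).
tan(47π/90) = -14.3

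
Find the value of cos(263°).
cos(263°) = -0.1219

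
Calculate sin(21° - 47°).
sin(21° - 47°) = sin 21° cos 47° - cos 21° sin 47° = -0.4384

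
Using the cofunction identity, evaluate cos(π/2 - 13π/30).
cos(π/2 - 13π/30) = sin(13π/30) = 0.9781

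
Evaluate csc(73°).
csc(73°) = 1.046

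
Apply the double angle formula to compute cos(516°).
cos(516°) = cos²258° - sin²258° = -0.9135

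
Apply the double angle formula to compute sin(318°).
sin(318°) = 2 sin 159° cos 159° = -0.6691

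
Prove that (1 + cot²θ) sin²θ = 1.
LHS = csc²θ · sin²θ = (1/sin²θ) · sin²θ = 1 = RHS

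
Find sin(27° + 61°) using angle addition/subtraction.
sin(27° + 61°) = sin 27° cos 61° + cos 27° sin 61° = 0.9994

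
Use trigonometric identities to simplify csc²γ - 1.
csc²γ - 1 = cot²γ (using Pythagorean identity)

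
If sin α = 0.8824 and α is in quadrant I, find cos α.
cos α = 0.4705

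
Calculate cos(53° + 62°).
cos(53° + 62°) = cos 53° cos 62° - sin 53° sin 62° = -0.4226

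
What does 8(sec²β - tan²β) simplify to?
8(sec²β - tan²β) = 8 (using Pythagorean identity)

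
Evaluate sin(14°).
sin(14°) = 0.2419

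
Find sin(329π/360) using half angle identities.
sin(329π/360) = √((1 - cos 329π/180)/2) = 0.2672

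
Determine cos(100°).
cos(100°) = -0.1736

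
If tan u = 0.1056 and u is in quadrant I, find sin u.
sin u = 0.105 (using tan²u + 1 = sec²u)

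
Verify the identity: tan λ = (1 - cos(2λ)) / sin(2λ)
RHS = 2sin²λ / (2 sin λ cos λ) = sin λ/cos λ = tan λ = LHS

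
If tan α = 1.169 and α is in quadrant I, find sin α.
sin α = 0.7599 (using tan²α + 1 = sec²α)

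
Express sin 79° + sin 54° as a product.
sin 79° + sin 54° = 2 sin(66.5°) cos(12.5°)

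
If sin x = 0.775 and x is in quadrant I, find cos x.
cos x = 0.632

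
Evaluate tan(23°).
tan(23°) = 0.4245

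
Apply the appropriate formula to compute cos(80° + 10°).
cos(80° + 10°) = cos 80° cos 10° - sin 80° sin 10° = 0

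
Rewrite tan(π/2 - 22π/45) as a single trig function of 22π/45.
tan(π/2 - 22π/45) = cot(22π/45)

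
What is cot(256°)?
cot(256°) = 0.2493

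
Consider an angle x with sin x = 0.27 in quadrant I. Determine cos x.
cos x = √(1 - sin²x) = 0.9629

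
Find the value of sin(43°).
sin(43°) = 0.682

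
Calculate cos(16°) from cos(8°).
cos(16°) = cos²8° - sin²8° = 0.9613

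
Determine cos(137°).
cos(137°) = -0.7314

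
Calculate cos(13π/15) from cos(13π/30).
cos(13π/15) = cos²13π/30 - sin²13π/30 = -0.9135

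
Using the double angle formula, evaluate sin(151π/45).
sin(151π/45) = 2 sin 151π/90 cos 151π/90 = -0.8988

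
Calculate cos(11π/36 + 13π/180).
cos(11π/36 + 13π/180) = cos 11π/36 cos 13π/180 - sin 11π/36 sin 13π/180 = 0.3746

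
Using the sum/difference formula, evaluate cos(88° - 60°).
cos(88° - 60°) = cos 88° cos 60° + sin 88° sin 60° = 0.8829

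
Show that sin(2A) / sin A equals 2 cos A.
LHS = 2 sin A cos A / sin A = 2 cos A = RHS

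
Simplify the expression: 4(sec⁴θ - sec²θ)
4(sec⁴θ - sec²θ) = 4(tan⁴θ + tan²θ) (using Pythagorean)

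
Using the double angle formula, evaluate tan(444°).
tan(444°) = 2 tan 222° / (1 - tan²222°) = 9.514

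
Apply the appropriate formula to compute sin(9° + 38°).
sin(9° + 38°) = sin 9° cos 38° + cos 9° sin 38° = 0.7314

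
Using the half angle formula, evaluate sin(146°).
sin(146°) = √((1 - cos 292°)/2) = 0.5592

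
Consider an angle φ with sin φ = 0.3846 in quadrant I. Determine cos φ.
cos φ = √(1 - sin²φ) = 0.9231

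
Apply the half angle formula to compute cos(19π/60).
cos(19π/60) = √((1 + cos 19π/30)/2) = 0.5446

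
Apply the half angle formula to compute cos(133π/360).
cos(133π/360) = √((1 + cos 133π/180)/2) = 0.3987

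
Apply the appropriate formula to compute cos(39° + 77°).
cos(39° + 77°) = cos 39° cos 77° - sin 39° sin 77° = -0.4384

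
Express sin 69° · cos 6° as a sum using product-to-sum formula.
sin 69° cos 6° = (1/2)[sin(69°+6°) + sin(69°-6°)]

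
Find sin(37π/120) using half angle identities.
sin(37π/120) = √((1 - cos 37π/60)/2) = 0.8241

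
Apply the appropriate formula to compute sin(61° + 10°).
sin(61° + 10°) = sin 61° cos 10° + cos 61° sin 10° = 0.9455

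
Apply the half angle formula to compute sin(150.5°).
sin(150.5°) = √((1 - cos 301°)/2) = 0.4924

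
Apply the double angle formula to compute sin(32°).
sin(32°) = 2 sin 16° cos 16° = 0.5299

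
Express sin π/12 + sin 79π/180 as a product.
sin π/12 + sin 79π/180 = 2 sin(47π/180) cos(-8π/45)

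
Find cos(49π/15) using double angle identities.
cos(49π/15) = cos²49π/30 - sin²49π/30 = -0.6691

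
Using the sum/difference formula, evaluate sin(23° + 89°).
sin(23° + 89°) = sin 23° cos 89° + cos 23° sin 89° = 0.9272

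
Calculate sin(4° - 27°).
sin(4° - 27°) = sin 4° cos 27° - cos 4° sin 27° = -0.3907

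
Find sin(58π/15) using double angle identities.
sin(58π/15) = 2 sin 29π/15 cos 29π/15 = -0.4067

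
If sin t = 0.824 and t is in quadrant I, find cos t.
cos t = 0.5666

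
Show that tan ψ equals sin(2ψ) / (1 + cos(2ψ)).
RHS = 2 sin ψ cos ψ / (2cos²ψ) = sin ψ/cos ψ = tan ψ = LHS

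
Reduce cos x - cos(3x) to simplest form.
cos x - cos(3x) = 2 sin(2x) sin x (using Sum-to-product)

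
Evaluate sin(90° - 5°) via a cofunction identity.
sin(90° - 5°) = cos(5°) = 0.9962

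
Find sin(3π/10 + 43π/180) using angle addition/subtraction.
sin(3π/10 + 43π/180) = sin 3π/10 cos 43π/180 + cos 3π/10 sin 43π/180 = 0.9925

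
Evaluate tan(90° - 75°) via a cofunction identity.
tan(90° - 75°) = cot(75°) = 2-√3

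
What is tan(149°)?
tan(149°) = -0.6009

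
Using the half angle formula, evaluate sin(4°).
sin(4°) = √((1 - cos 8°)/2) = 0.06976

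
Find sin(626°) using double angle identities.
sin(626°) = 2 sin 313° cos 313° = -0.9976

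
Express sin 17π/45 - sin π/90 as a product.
sin 17π/45 - sin π/90 = 2 cos(7π/36) sin(11π/60)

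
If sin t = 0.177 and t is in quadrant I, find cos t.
cos t = 0.9842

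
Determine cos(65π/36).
cos(65π/36) = 0.8192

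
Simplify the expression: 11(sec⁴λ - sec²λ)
11(sec⁴λ - sec²λ) = 11(tan⁴λ + tan²λ) (using Pythagorean)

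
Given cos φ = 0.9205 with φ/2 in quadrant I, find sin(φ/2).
sin(φ/2) = ±√((1 - cos φ)/2); positive since φ/2 ∈ QI, so sin(φ/2) = 0.1994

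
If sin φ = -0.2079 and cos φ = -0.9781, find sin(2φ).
sin(2φ) = 2 sin φ cos φ = 0.4067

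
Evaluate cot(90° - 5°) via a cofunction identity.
cot(90° - 5°) = tan(5°) = 0.08749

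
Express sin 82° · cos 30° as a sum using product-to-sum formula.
sin 82° cos 30° = (1/2)[sin(82°+30°) + sin(82°-30°)]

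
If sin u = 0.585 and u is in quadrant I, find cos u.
cos u = 0.811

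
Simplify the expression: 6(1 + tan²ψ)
6(1 + tan²ψ) = 6(sec²ψ) (using Pythagorean identity)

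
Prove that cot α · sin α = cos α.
LHS = (cos α/sin α) · sin α = cos α = RHS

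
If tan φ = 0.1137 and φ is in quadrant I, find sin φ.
sin φ = 0.113 (using tan²φ + 1 = sec²φ)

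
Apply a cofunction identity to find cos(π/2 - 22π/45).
cos(π/2 - 22π/45) = sin(22π/45) = 0.9994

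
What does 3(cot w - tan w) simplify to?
3(cot w - tan w) = 3(2 cot(2w)) (using Double angle)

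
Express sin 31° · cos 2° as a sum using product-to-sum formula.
sin 31° cos 2° = (1/2)[sin(31°+2°) + sin(31°-2°)]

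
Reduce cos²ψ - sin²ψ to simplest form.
cos²ψ - sin²ψ = cos(2ψ) (using Double angle)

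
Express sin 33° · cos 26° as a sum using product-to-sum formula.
sin 33° cos 26° = (1/2)[sin(33°+26°) + sin(33°-26°)]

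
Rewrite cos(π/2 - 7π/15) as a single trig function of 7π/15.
cos(π/2 - 7π/15) = sin(7π/15)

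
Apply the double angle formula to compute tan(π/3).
tan(π/3) = 2 tan π/6 / (1 - tan²π/6) = √3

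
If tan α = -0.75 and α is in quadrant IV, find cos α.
cos α = 0.8 (using tan²α + 1 = sec²α)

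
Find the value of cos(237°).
cos(237°) = -0.5446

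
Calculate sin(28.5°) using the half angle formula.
sin(28.5°) = √((1 - cos 57°)/2) = 0.4772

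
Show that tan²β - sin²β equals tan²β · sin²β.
LHS = sin²β/cos²β - sin²β = sin²β(1/cos²β - 1) = sin²β · (1 - cos²β)/cos²β = sin²β · sin²β/cos²β = sin²β · tan²β = RHS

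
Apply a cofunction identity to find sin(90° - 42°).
sin(90° - 42°) = cos(42°) = 0.7431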